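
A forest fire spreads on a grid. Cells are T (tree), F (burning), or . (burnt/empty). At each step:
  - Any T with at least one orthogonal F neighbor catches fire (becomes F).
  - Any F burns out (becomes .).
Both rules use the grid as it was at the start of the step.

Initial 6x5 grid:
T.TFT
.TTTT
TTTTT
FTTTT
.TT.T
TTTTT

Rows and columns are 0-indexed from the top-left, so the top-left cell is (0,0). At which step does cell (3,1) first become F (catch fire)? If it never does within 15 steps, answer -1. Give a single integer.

Step 1: cell (3,1)='F' (+5 fires, +2 burnt)
  -> target ignites at step 1
Step 2: cell (3,1)='.' (+6 fires, +5 burnt)
Step 3: cell (3,1)='.' (+6 fires, +6 burnt)
Step 4: cell (3,1)='.' (+3 fires, +6 burnt)
Step 5: cell (3,1)='.' (+2 fires, +3 burnt)
Step 6: cell (3,1)='.' (+1 fires, +2 burnt)
Step 7: cell (3,1)='.' (+0 fires, +1 burnt)
  fire out at step 7

1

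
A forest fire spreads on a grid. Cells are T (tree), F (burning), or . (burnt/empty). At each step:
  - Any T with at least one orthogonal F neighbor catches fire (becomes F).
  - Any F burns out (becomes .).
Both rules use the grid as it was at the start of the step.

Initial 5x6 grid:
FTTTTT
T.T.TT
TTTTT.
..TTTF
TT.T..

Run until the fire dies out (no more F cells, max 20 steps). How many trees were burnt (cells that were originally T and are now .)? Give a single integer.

Step 1: +3 fires, +2 burnt (F count now 3)
Step 2: +4 fires, +3 burnt (F count now 4)
Step 3: +7 fires, +4 burnt (F count now 7)
Step 4: +3 fires, +7 burnt (F count now 3)
Step 5: +1 fires, +3 burnt (F count now 1)
Step 6: +0 fires, +1 burnt (F count now 0)
Fire out after step 6
Initially T: 20, now '.': 28
Total burnt (originally-T cells now '.'): 18

Answer: 18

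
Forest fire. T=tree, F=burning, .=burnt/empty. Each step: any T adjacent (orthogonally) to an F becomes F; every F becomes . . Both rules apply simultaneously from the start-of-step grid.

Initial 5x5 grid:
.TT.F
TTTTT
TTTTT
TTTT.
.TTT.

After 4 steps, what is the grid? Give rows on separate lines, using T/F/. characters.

Step 1: 1 trees catch fire, 1 burn out
  .TT..
  TTTTF
  TTTTT
  TTTT.
  .TTT.
Step 2: 2 trees catch fire, 1 burn out
  .TT..
  TTTF.
  TTTTF
  TTTT.
  .TTT.
Step 3: 2 trees catch fire, 2 burn out
  .TT..
  TTF..
  TTTF.
  TTTT.
  .TTT.
Step 4: 4 trees catch fire, 2 burn out
  .TF..
  TF...
  TTF..
  TTTF.
  .TTT.

.TF..
TF...
TTF..
TTTF.
.TTT.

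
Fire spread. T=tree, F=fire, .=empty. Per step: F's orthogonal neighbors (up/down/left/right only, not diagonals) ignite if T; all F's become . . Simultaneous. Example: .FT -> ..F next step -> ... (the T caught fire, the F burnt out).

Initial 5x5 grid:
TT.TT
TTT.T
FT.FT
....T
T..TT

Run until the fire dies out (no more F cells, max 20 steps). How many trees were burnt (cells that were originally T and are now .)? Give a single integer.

Step 1: +3 fires, +2 burnt (F count now 3)
Step 2: +4 fires, +3 burnt (F count now 4)
Step 3: +4 fires, +4 burnt (F count now 4)
Step 4: +2 fires, +4 burnt (F count now 2)
Step 5: +0 fires, +2 burnt (F count now 0)
Fire out after step 5
Initially T: 14, now '.': 24
Total burnt (originally-T cells now '.'): 13

Answer: 13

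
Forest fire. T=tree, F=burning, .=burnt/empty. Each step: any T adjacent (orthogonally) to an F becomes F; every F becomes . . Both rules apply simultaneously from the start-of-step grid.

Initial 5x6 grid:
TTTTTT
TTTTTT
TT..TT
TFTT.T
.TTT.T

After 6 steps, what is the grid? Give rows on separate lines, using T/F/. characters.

Step 1: 4 trees catch fire, 1 burn out
  TTTTTT
  TTTTTT
  TF..TT
  F.FT.T
  .FTT.T
Step 2: 4 trees catch fire, 4 burn out
  TTTTTT
  TFTTTT
  F...TT
  ...F.T
  ..FT.T
Step 3: 4 trees catch fire, 4 burn out
  TFTTTT
  F.FTTT
  ....TT
  .....T
  ...F.T
Step 4: 3 trees catch fire, 4 burn out
  F.FTTT
  ...FTT
  ....TT
  .....T
  .....T
Step 5: 2 trees catch fire, 3 burn out
  ...FTT
  ....FT
  ....TT
  .....T
  .....T
Step 6: 3 trees catch fire, 2 burn out
  ....FT
  .....F
  ....FT
  .....T
  .....T

....FT
.....F
....FT
.....T
.....T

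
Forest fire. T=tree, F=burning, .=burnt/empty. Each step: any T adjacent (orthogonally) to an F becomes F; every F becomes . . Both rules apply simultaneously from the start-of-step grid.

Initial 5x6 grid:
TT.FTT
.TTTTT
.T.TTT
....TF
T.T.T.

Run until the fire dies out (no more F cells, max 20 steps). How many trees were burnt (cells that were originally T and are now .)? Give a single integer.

Answer: 15

Derivation:
Step 1: +4 fires, +2 burnt (F count now 4)
Step 2: +7 fires, +4 burnt (F count now 7)
Step 3: +1 fires, +7 burnt (F count now 1)
Step 4: +2 fires, +1 burnt (F count now 2)
Step 5: +1 fires, +2 burnt (F count now 1)
Step 6: +0 fires, +1 burnt (F count now 0)
Fire out after step 6
Initially T: 17, now '.': 28
Total burnt (originally-T cells now '.'): 15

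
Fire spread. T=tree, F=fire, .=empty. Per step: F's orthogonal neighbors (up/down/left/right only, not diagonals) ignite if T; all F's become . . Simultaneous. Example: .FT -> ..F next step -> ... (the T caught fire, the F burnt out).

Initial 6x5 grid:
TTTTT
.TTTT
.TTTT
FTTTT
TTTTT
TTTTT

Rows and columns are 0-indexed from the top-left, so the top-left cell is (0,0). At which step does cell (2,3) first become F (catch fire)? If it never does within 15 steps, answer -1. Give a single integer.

Step 1: cell (2,3)='T' (+2 fires, +1 burnt)
Step 2: cell (2,3)='T' (+4 fires, +2 burnt)
Step 3: cell (2,3)='T' (+5 fires, +4 burnt)
Step 4: cell (2,3)='F' (+6 fires, +5 burnt)
  -> target ignites at step 4
Step 5: cell (2,3)='.' (+6 fires, +6 burnt)
Step 6: cell (2,3)='.' (+3 fires, +6 burnt)
Step 7: cell (2,3)='.' (+1 fires, +3 burnt)
Step 8: cell (2,3)='.' (+0 fires, +1 burnt)
  fire out at step 8

4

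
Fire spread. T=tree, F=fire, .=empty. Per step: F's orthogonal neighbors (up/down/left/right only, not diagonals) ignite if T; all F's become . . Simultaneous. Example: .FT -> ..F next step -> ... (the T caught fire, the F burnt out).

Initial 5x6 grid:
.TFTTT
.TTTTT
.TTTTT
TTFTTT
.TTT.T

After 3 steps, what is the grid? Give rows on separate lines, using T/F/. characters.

Step 1: 7 trees catch fire, 2 burn out
  .F.FTT
  .TFTTT
  .TFTTT
  TF.FTT
  .TFT.T
Step 2: 9 trees catch fire, 7 burn out
  ....FT
  .F.FTT
  .F.FTT
  F...FT
  .F.F.T
Step 3: 4 trees catch fire, 9 burn out
  .....F
  ....FT
  ....FT
  .....F
  .....T

.....F
....FT
....FT
.....F
.....T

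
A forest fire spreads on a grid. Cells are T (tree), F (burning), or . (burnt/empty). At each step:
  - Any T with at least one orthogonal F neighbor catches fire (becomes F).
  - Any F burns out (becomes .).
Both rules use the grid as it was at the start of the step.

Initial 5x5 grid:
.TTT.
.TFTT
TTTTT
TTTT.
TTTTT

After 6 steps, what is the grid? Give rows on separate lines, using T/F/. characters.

Step 1: 4 trees catch fire, 1 burn out
  .TFT.
  .F.FT
  TTFTT
  TTTT.
  TTTTT
Step 2: 6 trees catch fire, 4 burn out
  .F.F.
  ....F
  TF.FT
  TTFT.
  TTTTT
Step 3: 5 trees catch fire, 6 burn out
  .....
  .....
  F...F
  TF.F.
  TTFTT
Step 4: 3 trees catch fire, 5 burn out
  .....
  .....
  .....
  F....
  TF.FT
Step 5: 2 trees catch fire, 3 burn out
  .....
  .....
  .....
  .....
  F...F
Step 6: 0 trees catch fire, 2 burn out
  .....
  .....
  .....
  .....
  .....

.....
.....
.....
.....
.....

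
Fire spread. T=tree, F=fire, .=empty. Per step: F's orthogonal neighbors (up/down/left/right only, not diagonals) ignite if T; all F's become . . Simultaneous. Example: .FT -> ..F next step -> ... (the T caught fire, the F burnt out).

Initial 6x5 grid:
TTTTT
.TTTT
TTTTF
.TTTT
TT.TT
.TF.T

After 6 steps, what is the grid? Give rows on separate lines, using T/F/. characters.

Step 1: 4 trees catch fire, 2 burn out
  TTTTT
  .TTTF
  TTTF.
  .TTTF
  TT.TT
  .F..T
Step 2: 6 trees catch fire, 4 burn out
  TTTTF
  .TTF.
  TTF..
  .TTF.
  TF.TF
  ....T
Step 3: 8 trees catch fire, 6 burn out
  TTTF.
  .TF..
  TF...
  .FF..
  F..F.
  ....F
Step 4: 3 trees catch fire, 8 burn out
  TTF..
  .F...
  F....
  .....
  .....
  .....
Step 5: 1 trees catch fire, 3 burn out
  TF...
  .....
  .....
  .....
  .....
  .....
Step 6: 1 trees catch fire, 1 burn out
  F....
  .....
  .....
  .....
  .....
  .....

F....
.....
.....
.....
.....
.....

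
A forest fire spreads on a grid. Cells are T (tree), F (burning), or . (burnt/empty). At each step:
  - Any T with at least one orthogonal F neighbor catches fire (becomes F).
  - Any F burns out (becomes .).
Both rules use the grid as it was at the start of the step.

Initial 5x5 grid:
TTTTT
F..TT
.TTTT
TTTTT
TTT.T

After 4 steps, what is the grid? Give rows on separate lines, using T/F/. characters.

Step 1: 1 trees catch fire, 1 burn out
  FTTTT
  ...TT
  .TTTT
  TTTTT
  TTT.T
Step 2: 1 trees catch fire, 1 burn out
  .FTTT
  ...TT
  .TTTT
  TTTTT
  TTT.T
Step 3: 1 trees catch fire, 1 burn out
  ..FTT
  ...TT
  .TTTT
  TTTTT
  TTT.T
Step 4: 1 trees catch fire, 1 burn out
  ...FT
  ...TT
  .TTTT
  TTTTT
  TTT.T

...FT
...TT
.TTTT
TTTTT
TTT.T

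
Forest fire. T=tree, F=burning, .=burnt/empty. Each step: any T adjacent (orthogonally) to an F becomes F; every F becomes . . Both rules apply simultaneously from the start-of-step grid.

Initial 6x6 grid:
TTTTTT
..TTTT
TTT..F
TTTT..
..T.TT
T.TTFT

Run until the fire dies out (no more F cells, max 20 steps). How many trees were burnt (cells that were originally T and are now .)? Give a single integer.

Answer: 23

Derivation:
Step 1: +4 fires, +2 burnt (F count now 4)
Step 2: +4 fires, +4 burnt (F count now 4)
Step 3: +3 fires, +4 burnt (F count now 3)
Step 4: +3 fires, +3 burnt (F count now 3)
Step 5: +4 fires, +3 burnt (F count now 4)
Step 6: +3 fires, +4 burnt (F count now 3)
Step 7: +2 fires, +3 burnt (F count now 2)
Step 8: +0 fires, +2 burnt (F count now 0)
Fire out after step 8
Initially T: 24, now '.': 35
Total burnt (originally-T cells now '.'): 23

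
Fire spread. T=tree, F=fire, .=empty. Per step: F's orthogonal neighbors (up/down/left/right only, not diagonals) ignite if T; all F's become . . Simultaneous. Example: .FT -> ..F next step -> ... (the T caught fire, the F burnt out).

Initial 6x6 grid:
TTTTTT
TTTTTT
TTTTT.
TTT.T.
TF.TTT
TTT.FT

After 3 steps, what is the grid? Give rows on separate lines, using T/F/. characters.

Step 1: 5 trees catch fire, 2 burn out
  TTTTTT
  TTTTTT
  TTTTT.
  TFT.T.
  F..TFT
  TFT..F
Step 2: 8 trees catch fire, 5 burn out
  TTTTTT
  TTTTTT
  TFTTT.
  F.F.F.
  ...F.F
  F.F...
Step 3: 4 trees catch fire, 8 burn out
  TTTTTT
  TFTTTT
  F.FTF.
  ......
  ......
  ......

TTTTTT
TFTTTT
F.FTF.
......
......
......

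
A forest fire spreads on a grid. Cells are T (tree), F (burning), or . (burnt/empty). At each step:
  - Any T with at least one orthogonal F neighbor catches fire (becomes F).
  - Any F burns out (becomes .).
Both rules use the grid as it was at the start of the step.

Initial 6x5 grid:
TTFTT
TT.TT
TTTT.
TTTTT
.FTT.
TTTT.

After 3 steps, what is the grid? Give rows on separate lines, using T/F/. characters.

Step 1: 5 trees catch fire, 2 burn out
  TF.FT
  TT.TT
  TTTT.
  TFTTT
  ..FT.
  TFTT.
Step 2: 10 trees catch fire, 5 burn out
  F...F
  TF.FT
  TFTT.
  F.FTT
  ...F.
  F.FT.
Step 3: 7 trees catch fire, 10 burn out
  .....
  F...F
  F.FF.
  ...FT
  .....
  ...F.

.....
F...F
F.FF.
...FT
.....
...F.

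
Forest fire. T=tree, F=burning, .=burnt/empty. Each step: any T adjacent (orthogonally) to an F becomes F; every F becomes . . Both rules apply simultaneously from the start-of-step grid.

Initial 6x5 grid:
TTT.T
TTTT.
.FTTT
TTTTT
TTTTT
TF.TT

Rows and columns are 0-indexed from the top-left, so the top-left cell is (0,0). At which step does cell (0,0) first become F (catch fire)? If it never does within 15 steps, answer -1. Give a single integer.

Step 1: cell (0,0)='T' (+5 fires, +2 burnt)
Step 2: cell (0,0)='T' (+8 fires, +5 burnt)
Step 3: cell (0,0)='F' (+6 fires, +8 burnt)
  -> target ignites at step 3
Step 4: cell (0,0)='.' (+3 fires, +6 burnt)
Step 5: cell (0,0)='.' (+1 fires, +3 burnt)
Step 6: cell (0,0)='.' (+0 fires, +1 burnt)
  fire out at step 6

3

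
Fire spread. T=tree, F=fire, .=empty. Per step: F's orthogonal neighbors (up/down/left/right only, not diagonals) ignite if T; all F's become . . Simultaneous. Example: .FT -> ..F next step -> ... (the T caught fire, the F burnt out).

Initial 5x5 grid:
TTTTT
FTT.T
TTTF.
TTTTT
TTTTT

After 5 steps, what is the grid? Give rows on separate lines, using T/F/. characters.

Step 1: 5 trees catch fire, 2 burn out
  FTTTT
  .FT.T
  FTF..
  TTTFT
  TTTTT
Step 2: 7 trees catch fire, 5 burn out
  .FTTT
  ..F.T
  .F...
  FTF.F
  TTTFT
Step 3: 5 trees catch fire, 7 burn out
  ..FTT
  ....T
  .....
  .F...
  FTF.F
Step 4: 2 trees catch fire, 5 burn out
  ...FT
  ....T
  .....
  .....
  .F...
Step 5: 1 trees catch fire, 2 burn out
  ....F
  ....T
  .....
  .....
  .....

....F
....T
.....
.....
.....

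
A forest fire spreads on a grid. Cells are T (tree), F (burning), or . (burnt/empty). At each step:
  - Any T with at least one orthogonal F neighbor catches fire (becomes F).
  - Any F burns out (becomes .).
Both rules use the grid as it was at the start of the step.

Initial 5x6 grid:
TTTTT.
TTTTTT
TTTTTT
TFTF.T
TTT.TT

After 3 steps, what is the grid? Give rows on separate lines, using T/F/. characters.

Step 1: 5 trees catch fire, 2 burn out
  TTTTT.
  TTTTTT
  TFTFTT
  F.F..T
  TFT.TT
Step 2: 7 trees catch fire, 5 burn out
  TTTTT.
  TFTFTT
  F.F.FT
  .....T
  F.F.TT
Step 3: 6 trees catch fire, 7 burn out
  TFTFT.
  F.F.FT
  .....F
  .....T
  ....TT

TFTFT.
F.F.FT
.....F
.....T
....TT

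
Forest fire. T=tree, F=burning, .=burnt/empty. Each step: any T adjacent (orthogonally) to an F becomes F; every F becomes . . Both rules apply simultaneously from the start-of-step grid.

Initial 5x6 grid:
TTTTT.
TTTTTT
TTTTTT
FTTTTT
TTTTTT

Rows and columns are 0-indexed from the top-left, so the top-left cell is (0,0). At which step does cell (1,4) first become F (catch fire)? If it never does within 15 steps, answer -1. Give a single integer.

Step 1: cell (1,4)='T' (+3 fires, +1 burnt)
Step 2: cell (1,4)='T' (+4 fires, +3 burnt)
Step 3: cell (1,4)='T' (+5 fires, +4 burnt)
Step 4: cell (1,4)='T' (+5 fires, +5 burnt)
Step 5: cell (1,4)='T' (+5 fires, +5 burnt)
Step 6: cell (1,4)='F' (+4 fires, +5 burnt)
  -> target ignites at step 6
Step 7: cell (1,4)='.' (+2 fires, +4 burnt)
Step 8: cell (1,4)='.' (+0 fires, +2 burnt)
  fire out at step 8

6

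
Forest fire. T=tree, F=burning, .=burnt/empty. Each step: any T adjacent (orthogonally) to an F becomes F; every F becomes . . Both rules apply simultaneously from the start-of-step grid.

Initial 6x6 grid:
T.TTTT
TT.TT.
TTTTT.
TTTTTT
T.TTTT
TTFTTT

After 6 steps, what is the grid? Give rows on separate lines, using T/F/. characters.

Step 1: 3 trees catch fire, 1 burn out
  T.TTTT
  TT.TT.
  TTTTT.
  TTTTTT
  T.FTTT
  TF.FTT
Step 2: 4 trees catch fire, 3 burn out
  T.TTTT
  TT.TT.
  TTTTT.
  TTFTTT
  T..FTT
  F...FT
Step 3: 6 trees catch fire, 4 burn out
  T.TTTT
  TT.TT.
  TTFTT.
  TF.FTT
  F...FT
  .....F
Step 4: 5 trees catch fire, 6 burn out
  T.TTTT
  TT.TT.
  TF.FT.
  F...FT
  .....F
  ......
Step 5: 5 trees catch fire, 5 burn out
  T.TTTT
  TF.FT.
  F...F.
  .....F
  ......
  ......
Step 6: 3 trees catch fire, 5 burn out
  T.TFTT
  F...F.
  ......
  ......
  ......
  ......

T.TFTT
F...F.
......
......
......
......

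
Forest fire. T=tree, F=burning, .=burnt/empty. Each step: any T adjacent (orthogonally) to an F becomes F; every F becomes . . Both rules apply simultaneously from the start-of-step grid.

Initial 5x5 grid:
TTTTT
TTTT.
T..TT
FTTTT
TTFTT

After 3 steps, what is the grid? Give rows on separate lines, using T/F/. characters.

Step 1: 6 trees catch fire, 2 burn out
  TTTTT
  TTTT.
  F..TT
  .FFTT
  FF.FT
Step 2: 3 trees catch fire, 6 burn out
  TTTTT
  FTTT.
  ...TT
  ...FT
  ....F
Step 3: 4 trees catch fire, 3 burn out
  FTTTT
  .FTT.
  ...FT
  ....F
  .....

FTTTT
.FTT.
...FT
....F
.....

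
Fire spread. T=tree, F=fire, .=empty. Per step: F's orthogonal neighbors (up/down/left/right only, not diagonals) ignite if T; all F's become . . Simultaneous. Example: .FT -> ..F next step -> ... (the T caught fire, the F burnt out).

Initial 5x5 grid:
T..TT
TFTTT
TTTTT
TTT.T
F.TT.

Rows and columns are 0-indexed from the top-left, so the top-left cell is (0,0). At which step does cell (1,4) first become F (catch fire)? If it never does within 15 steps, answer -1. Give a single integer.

Step 1: cell (1,4)='T' (+4 fires, +2 burnt)
Step 2: cell (1,4)='T' (+5 fires, +4 burnt)
Step 3: cell (1,4)='F' (+4 fires, +5 burnt)
  -> target ignites at step 3
Step 4: cell (1,4)='.' (+3 fires, +4 burnt)
Step 5: cell (1,4)='.' (+2 fires, +3 burnt)
Step 6: cell (1,4)='.' (+0 fires, +2 burnt)
  fire out at step 6

3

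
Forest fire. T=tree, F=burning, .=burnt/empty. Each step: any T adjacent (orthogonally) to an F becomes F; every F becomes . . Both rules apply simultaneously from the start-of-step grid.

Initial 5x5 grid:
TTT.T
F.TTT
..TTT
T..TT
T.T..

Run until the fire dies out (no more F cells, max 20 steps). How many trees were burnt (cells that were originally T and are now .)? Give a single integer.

Step 1: +1 fires, +1 burnt (F count now 1)
Step 2: +1 fires, +1 burnt (F count now 1)
Step 3: +1 fires, +1 burnt (F count now 1)
Step 4: +1 fires, +1 burnt (F count now 1)
Step 5: +2 fires, +1 burnt (F count now 2)
Step 6: +2 fires, +2 burnt (F count now 2)
Step 7: +3 fires, +2 burnt (F count now 3)
Step 8: +1 fires, +3 burnt (F count now 1)
Step 9: +0 fires, +1 burnt (F count now 0)
Fire out after step 9
Initially T: 15, now '.': 22
Total burnt (originally-T cells now '.'): 12

Answer: 12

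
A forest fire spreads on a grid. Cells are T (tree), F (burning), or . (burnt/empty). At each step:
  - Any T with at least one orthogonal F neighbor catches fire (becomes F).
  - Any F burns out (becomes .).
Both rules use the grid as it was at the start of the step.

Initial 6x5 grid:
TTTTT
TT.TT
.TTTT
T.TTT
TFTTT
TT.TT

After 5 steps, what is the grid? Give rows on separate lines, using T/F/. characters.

Step 1: 3 trees catch fire, 1 burn out
  TTTTT
  TT.TT
  .TTTT
  T.TTT
  F.FTT
  TF.TT
Step 2: 4 trees catch fire, 3 burn out
  TTTTT
  TT.TT
  .TTTT
  F.FTT
  ...FT
  F..TT
Step 3: 4 trees catch fire, 4 burn out
  TTTTT
  TT.TT
  .TFTT
  ...FT
  ....F
  ...FT
Step 4: 4 trees catch fire, 4 burn out
  TTTTT
  TT.TT
  .F.FT
  ....F
  .....
  ....F
Step 5: 3 trees catch fire, 4 burn out
  TTTTT
  TF.FT
  ....F
  .....
  .....
  .....

TTTTT
TF.FT
....F
.....
.....
.....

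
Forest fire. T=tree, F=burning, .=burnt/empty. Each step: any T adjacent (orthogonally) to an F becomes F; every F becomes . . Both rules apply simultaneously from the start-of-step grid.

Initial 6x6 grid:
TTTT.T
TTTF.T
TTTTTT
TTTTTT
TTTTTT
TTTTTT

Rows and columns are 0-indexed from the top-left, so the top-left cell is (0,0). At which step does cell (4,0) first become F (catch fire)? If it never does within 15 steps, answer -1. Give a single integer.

Step 1: cell (4,0)='T' (+3 fires, +1 burnt)
Step 2: cell (4,0)='T' (+5 fires, +3 burnt)
Step 3: cell (4,0)='T' (+7 fires, +5 burnt)
Step 4: cell (4,0)='T' (+8 fires, +7 burnt)
Step 5: cell (4,0)='T' (+6 fires, +8 burnt)
Step 6: cell (4,0)='F' (+3 fires, +6 burnt)
  -> target ignites at step 6
Step 7: cell (4,0)='.' (+1 fires, +3 burnt)
Step 8: cell (4,0)='.' (+0 fires, +1 burnt)
  fire out at step 8

6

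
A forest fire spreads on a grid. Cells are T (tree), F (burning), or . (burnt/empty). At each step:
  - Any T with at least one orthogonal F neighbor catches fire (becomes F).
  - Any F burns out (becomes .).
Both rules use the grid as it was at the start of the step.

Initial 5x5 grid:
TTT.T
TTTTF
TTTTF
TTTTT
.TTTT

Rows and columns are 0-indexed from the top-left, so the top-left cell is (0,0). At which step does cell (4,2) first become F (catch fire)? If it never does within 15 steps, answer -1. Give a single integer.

Step 1: cell (4,2)='T' (+4 fires, +2 burnt)
Step 2: cell (4,2)='T' (+4 fires, +4 burnt)
Step 3: cell (4,2)='T' (+5 fires, +4 burnt)
Step 4: cell (4,2)='F' (+5 fires, +5 burnt)
  -> target ignites at step 4
Step 5: cell (4,2)='.' (+3 fires, +5 burnt)
Step 6: cell (4,2)='.' (+0 fires, +3 burnt)
  fire out at step 6

4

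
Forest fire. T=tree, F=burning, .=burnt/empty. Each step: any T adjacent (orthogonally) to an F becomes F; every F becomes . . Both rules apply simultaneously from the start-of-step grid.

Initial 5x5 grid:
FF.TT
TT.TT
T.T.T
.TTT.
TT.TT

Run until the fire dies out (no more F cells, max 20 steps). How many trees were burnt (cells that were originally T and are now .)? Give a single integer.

Answer: 3

Derivation:
Step 1: +2 fires, +2 burnt (F count now 2)
Step 2: +1 fires, +2 burnt (F count now 1)
Step 3: +0 fires, +1 burnt (F count now 0)
Fire out after step 3
Initially T: 16, now '.': 12
Total burnt (originally-T cells now '.'): 3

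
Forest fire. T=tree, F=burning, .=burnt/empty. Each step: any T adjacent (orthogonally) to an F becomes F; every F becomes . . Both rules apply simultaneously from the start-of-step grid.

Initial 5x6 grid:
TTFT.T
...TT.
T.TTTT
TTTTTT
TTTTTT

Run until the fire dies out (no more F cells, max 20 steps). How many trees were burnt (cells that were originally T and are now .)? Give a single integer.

Answer: 22

Derivation:
Step 1: +2 fires, +1 burnt (F count now 2)
Step 2: +2 fires, +2 burnt (F count now 2)
Step 3: +2 fires, +2 burnt (F count now 2)
Step 4: +3 fires, +2 burnt (F count now 3)
Step 5: +4 fires, +3 burnt (F count now 4)
Step 6: +4 fires, +4 burnt (F count now 4)
Step 7: +3 fires, +4 burnt (F count now 3)
Step 8: +2 fires, +3 burnt (F count now 2)
Step 9: +0 fires, +2 burnt (F count now 0)
Fire out after step 9
Initially T: 23, now '.': 29
Total burnt (originally-T cells now '.'): 22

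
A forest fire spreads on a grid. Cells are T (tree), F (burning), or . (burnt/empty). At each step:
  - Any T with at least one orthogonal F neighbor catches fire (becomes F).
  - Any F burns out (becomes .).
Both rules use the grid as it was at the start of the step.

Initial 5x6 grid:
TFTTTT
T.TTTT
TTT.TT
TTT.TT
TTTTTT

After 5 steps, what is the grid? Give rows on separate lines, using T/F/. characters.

Step 1: 2 trees catch fire, 1 burn out
  F.FTTT
  T.TTTT
  TTT.TT
  TTT.TT
  TTTTTT
Step 2: 3 trees catch fire, 2 burn out
  ...FTT
  F.FTTT
  TTT.TT
  TTT.TT
  TTTTTT
Step 3: 4 trees catch fire, 3 burn out
  ....FT
  ...FTT
  FTF.TT
  TTT.TT
  TTTTTT
Step 4: 5 trees catch fire, 4 burn out
  .....F
  ....FT
  .F..TT
  FTF.TT
  TTTTTT
Step 5: 5 trees catch fire, 5 burn out
  ......
  .....F
  ....FT
  .F..TT
  FTFTTT

......
.....F
....FT
.F..TT
FTFTTT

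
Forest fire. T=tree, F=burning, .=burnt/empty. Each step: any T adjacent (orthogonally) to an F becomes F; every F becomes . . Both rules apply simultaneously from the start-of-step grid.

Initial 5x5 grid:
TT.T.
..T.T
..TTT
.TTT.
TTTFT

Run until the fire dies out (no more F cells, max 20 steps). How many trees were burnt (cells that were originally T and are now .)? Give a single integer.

Step 1: +3 fires, +1 burnt (F count now 3)
Step 2: +3 fires, +3 burnt (F count now 3)
Step 3: +4 fires, +3 burnt (F count now 4)
Step 4: +2 fires, +4 burnt (F count now 2)
Step 5: +0 fires, +2 burnt (F count now 0)
Fire out after step 5
Initially T: 15, now '.': 22
Total burnt (originally-T cells now '.'): 12

Answer: 12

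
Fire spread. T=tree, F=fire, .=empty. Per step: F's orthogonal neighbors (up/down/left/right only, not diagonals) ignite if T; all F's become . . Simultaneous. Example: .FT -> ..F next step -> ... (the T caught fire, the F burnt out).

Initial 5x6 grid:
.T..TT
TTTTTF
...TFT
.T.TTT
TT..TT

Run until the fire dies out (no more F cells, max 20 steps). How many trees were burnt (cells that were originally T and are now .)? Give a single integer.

Answer: 15

Derivation:
Step 1: +5 fires, +2 burnt (F count now 5)
Step 2: +5 fires, +5 burnt (F count now 5)
Step 3: +2 fires, +5 burnt (F count now 2)
Step 4: +1 fires, +2 burnt (F count now 1)
Step 5: +2 fires, +1 burnt (F count now 2)
Step 6: +0 fires, +2 burnt (F count now 0)
Fire out after step 6
Initially T: 18, now '.': 27
Total burnt (originally-T cells now '.'): 15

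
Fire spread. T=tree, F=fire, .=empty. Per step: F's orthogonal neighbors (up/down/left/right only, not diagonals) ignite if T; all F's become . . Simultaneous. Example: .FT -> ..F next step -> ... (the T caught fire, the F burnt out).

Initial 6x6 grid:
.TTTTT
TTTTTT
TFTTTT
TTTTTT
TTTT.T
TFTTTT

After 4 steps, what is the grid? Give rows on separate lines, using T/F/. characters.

Step 1: 7 trees catch fire, 2 burn out
  .TTTTT
  TFTTTT
  F.FTTT
  TFTTTT
  TFTT.T
  F.FTTT
Step 2: 9 trees catch fire, 7 burn out
  .FTTTT
  F.FTTT
  ...FTT
  F.FTTT
  F.FT.T
  ...FTT
Step 3: 6 trees catch fire, 9 burn out
  ..FTTT
  ...FTT
  ....FT
  ...FTT
  ...F.T
  ....FT
Step 4: 5 trees catch fire, 6 burn out
  ...FTT
  ....FT
  .....F
  ....FT
  .....T
  .....F

...FTT
....FT
.....F
....FT
.....T
.....F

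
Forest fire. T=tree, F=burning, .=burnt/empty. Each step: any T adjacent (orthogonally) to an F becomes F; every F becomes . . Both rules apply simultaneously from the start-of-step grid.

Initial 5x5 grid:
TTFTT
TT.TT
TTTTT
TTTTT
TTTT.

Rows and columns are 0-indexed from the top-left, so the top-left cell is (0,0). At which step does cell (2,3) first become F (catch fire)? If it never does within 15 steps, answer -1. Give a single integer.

Step 1: cell (2,3)='T' (+2 fires, +1 burnt)
Step 2: cell (2,3)='T' (+4 fires, +2 burnt)
Step 3: cell (2,3)='F' (+4 fires, +4 burnt)
  -> target ignites at step 3
Step 4: cell (2,3)='.' (+5 fires, +4 burnt)
Step 5: cell (2,3)='.' (+5 fires, +5 burnt)
Step 6: cell (2,3)='.' (+2 fires, +5 burnt)
Step 7: cell (2,3)='.' (+0 fires, +2 burnt)
  fire out at step 7

3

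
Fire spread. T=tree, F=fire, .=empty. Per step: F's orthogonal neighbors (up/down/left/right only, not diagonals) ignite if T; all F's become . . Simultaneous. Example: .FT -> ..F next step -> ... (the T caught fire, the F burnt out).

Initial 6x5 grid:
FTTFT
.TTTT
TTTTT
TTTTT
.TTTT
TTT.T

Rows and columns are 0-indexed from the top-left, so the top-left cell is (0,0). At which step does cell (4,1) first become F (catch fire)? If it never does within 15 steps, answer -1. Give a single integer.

Step 1: cell (4,1)='T' (+4 fires, +2 burnt)
Step 2: cell (4,1)='T' (+4 fires, +4 burnt)
Step 3: cell (4,1)='T' (+4 fires, +4 burnt)
Step 4: cell (4,1)='T' (+5 fires, +4 burnt)
Step 5: cell (4,1)='F' (+4 fires, +5 burnt)
  -> target ignites at step 5
Step 6: cell (4,1)='.' (+3 fires, +4 burnt)
Step 7: cell (4,1)='.' (+1 fires, +3 burnt)
Step 8: cell (4,1)='.' (+0 fires, +1 burnt)
  fire out at step 8

5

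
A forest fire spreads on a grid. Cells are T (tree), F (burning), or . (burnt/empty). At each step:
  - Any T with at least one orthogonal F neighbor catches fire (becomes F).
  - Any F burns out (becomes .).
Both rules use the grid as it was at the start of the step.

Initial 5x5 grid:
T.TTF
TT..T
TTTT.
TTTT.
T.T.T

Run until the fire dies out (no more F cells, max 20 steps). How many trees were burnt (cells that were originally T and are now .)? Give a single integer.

Step 1: +2 fires, +1 burnt (F count now 2)
Step 2: +1 fires, +2 burnt (F count now 1)
Step 3: +0 fires, +1 burnt (F count now 0)
Fire out after step 3
Initially T: 17, now '.': 11
Total burnt (originally-T cells now '.'): 3

Answer: 3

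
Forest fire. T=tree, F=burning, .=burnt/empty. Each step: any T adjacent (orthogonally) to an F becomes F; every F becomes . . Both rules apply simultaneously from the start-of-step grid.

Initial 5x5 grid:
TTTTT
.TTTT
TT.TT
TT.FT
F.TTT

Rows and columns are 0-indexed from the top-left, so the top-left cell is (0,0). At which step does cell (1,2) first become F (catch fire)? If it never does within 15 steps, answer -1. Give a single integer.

Step 1: cell (1,2)='T' (+4 fires, +2 burnt)
Step 2: cell (1,2)='T' (+6 fires, +4 burnt)
Step 3: cell (1,2)='F' (+4 fires, +6 burnt)
  -> target ignites at step 3
Step 4: cell (1,2)='.' (+3 fires, +4 burnt)
Step 5: cell (1,2)='.' (+1 fires, +3 burnt)
Step 6: cell (1,2)='.' (+1 fires, +1 burnt)
Step 7: cell (1,2)='.' (+0 fires, +1 burnt)
  fire out at step 7

3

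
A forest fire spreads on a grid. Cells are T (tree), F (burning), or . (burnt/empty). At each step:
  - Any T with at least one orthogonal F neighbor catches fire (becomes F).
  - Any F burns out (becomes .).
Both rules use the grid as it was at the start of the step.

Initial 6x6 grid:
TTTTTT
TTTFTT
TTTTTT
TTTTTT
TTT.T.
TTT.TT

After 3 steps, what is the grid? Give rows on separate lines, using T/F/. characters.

Step 1: 4 trees catch fire, 1 burn out
  TTTFTT
  TTF.FT
  TTTFTT
  TTTTTT
  TTT.T.
  TTT.TT
Step 2: 7 trees catch fire, 4 burn out
  TTF.FT
  TF...F
  TTF.FT
  TTTFTT
  TTT.T.
  TTT.TT
Step 3: 7 trees catch fire, 7 burn out
  TF...F
  F.....
  TF...F
  TTF.FT
  TTT.T.
  TTT.TT

TF...F
F.....
TF...F
TTF.FT
TTT.T.
TTT.TT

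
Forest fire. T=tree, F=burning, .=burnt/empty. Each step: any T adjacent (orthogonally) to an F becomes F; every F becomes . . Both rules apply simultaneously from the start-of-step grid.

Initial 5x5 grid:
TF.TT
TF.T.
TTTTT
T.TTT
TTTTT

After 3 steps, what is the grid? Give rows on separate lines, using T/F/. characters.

Step 1: 3 trees catch fire, 2 burn out
  F..TT
  F..T.
  TFTTT
  T.TTT
  TTTTT
Step 2: 2 trees catch fire, 3 burn out
  ...TT
  ...T.
  F.FTT
  T.TTT
  TTTTT
Step 3: 3 trees catch fire, 2 burn out
  ...TT
  ...T.
  ...FT
  F.FTT
  TTTTT

...TT
...T.
...FT
F.FTT
TTTTT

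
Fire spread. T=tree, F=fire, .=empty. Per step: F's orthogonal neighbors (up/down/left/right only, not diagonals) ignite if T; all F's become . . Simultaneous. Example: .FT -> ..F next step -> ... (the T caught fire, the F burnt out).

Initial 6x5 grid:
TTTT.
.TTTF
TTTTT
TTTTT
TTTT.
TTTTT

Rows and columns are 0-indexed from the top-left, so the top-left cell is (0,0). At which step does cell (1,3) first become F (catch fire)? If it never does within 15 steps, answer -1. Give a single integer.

Step 1: cell (1,3)='F' (+2 fires, +1 burnt)
  -> target ignites at step 1
Step 2: cell (1,3)='.' (+4 fires, +2 burnt)
Step 3: cell (1,3)='.' (+4 fires, +4 burnt)
Step 4: cell (1,3)='.' (+4 fires, +4 burnt)
Step 5: cell (1,3)='.' (+5 fires, +4 burnt)
Step 6: cell (1,3)='.' (+4 fires, +5 burnt)
Step 7: cell (1,3)='.' (+2 fires, +4 burnt)
Step 8: cell (1,3)='.' (+1 fires, +2 burnt)
Step 9: cell (1,3)='.' (+0 fires, +1 burnt)
  fire out at step 9

1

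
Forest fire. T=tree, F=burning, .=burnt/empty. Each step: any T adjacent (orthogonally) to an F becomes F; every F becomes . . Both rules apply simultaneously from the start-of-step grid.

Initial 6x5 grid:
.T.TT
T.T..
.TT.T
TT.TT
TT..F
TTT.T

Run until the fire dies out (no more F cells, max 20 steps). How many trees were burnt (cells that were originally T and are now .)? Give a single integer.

Step 1: +2 fires, +1 burnt (F count now 2)
Step 2: +2 fires, +2 burnt (F count now 2)
Step 3: +0 fires, +2 burnt (F count now 0)
Fire out after step 3
Initially T: 18, now '.': 16
Total burnt (originally-T cells now '.'): 4

Answer: 4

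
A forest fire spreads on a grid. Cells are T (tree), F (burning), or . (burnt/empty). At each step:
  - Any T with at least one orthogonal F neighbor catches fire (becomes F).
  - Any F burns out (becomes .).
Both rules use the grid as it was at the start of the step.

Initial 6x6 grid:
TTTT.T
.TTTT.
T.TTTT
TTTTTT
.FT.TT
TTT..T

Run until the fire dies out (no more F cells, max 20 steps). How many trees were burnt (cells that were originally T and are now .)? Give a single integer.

Answer: 26

Derivation:
Step 1: +3 fires, +1 burnt (F count now 3)
Step 2: +4 fires, +3 burnt (F count now 4)
Step 3: +3 fires, +4 burnt (F count now 3)
Step 4: +3 fires, +3 burnt (F count now 3)
Step 5: +6 fires, +3 burnt (F count now 6)
Step 6: +5 fires, +6 burnt (F count now 5)
Step 7: +2 fires, +5 burnt (F count now 2)
Step 8: +0 fires, +2 burnt (F count now 0)
Fire out after step 8
Initially T: 27, now '.': 35
Total burnt (originally-T cells now '.'): 26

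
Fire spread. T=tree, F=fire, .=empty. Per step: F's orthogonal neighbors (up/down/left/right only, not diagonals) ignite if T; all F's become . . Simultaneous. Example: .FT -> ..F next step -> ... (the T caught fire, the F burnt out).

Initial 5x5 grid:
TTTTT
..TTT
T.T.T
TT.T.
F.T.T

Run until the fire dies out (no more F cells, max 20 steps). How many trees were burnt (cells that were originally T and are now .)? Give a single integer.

Step 1: +1 fires, +1 burnt (F count now 1)
Step 2: +2 fires, +1 burnt (F count now 2)
Step 3: +0 fires, +2 burnt (F count now 0)
Fire out after step 3
Initially T: 16, now '.': 12
Total burnt (originally-T cells now '.'): 3

Answer: 3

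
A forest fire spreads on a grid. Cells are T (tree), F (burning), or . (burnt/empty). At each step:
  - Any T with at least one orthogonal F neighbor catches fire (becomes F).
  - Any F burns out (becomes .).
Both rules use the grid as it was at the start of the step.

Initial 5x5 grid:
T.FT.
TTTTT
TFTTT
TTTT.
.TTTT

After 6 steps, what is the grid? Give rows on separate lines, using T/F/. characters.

Step 1: 6 trees catch fire, 2 burn out
  T..F.
  TFFTT
  F.FTT
  TFTT.
  .TTTT
Step 2: 6 trees catch fire, 6 burn out
  T....
  F..FT
  ...FT
  F.FT.
  .FTTT
Step 3: 5 trees catch fire, 6 burn out
  F....
  ....F
  ....F
  ...F.
  ..FTT
Step 4: 1 trees catch fire, 5 burn out
  .....
  .....
  .....
  .....
  ...FT
Step 5: 1 trees catch fire, 1 burn out
  .....
  .....
  .....
  .....
  ....F
Step 6: 0 trees catch fire, 1 burn out
  .....
  .....
  .....
  .....
  .....

.....
.....
.....
.....
.....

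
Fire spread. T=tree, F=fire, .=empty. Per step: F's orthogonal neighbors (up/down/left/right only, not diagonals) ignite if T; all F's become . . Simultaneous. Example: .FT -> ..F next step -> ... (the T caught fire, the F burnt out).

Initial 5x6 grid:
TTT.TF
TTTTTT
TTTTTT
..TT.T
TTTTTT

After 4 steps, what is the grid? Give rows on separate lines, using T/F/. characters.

Step 1: 2 trees catch fire, 1 burn out
  TTT.F.
  TTTTTF
  TTTTTT
  ..TT.T
  TTTTTT
Step 2: 2 trees catch fire, 2 burn out
  TTT...
  TTTTF.
  TTTTTF
  ..TT.T
  TTTTTT
Step 3: 3 trees catch fire, 2 burn out
  TTT...
  TTTF..
  TTTTF.
  ..TT.F
  TTTTTT
Step 4: 3 trees catch fire, 3 burn out
  TTT...
  TTF...
  TTTF..
  ..TT..
  TTTTTF

TTT...
TTF...
TTTF..
..TT..
TTTTTF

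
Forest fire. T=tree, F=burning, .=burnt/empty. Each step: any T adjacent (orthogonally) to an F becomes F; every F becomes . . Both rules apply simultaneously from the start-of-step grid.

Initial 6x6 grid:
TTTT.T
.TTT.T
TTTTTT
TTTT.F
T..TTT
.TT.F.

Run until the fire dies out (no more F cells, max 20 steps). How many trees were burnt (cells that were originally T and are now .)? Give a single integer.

Answer: 23

Derivation:
Step 1: +3 fires, +2 burnt (F count now 3)
Step 2: +3 fires, +3 burnt (F count now 3)
Step 3: +3 fires, +3 burnt (F count now 3)
Step 4: +3 fires, +3 burnt (F count now 3)
Step 5: +4 fires, +3 burnt (F count now 4)
Step 6: +4 fires, +4 burnt (F count now 4)
Step 7: +2 fires, +4 burnt (F count now 2)
Step 8: +1 fires, +2 burnt (F count now 1)
Step 9: +0 fires, +1 burnt (F count now 0)
Fire out after step 9
Initially T: 25, now '.': 34
Total burnt (originally-T cells now '.'): 23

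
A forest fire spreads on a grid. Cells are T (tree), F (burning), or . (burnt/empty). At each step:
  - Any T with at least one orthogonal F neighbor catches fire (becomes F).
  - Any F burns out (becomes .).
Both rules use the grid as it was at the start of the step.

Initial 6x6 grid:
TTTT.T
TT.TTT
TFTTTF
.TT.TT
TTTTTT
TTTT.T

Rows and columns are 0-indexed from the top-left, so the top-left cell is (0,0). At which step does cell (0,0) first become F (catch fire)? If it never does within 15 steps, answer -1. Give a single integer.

Step 1: cell (0,0)='T' (+7 fires, +2 burnt)
Step 2: cell (0,0)='T' (+9 fires, +7 burnt)
Step 3: cell (0,0)='F' (+8 fires, +9 burnt)
  -> target ignites at step 3
Step 4: cell (0,0)='.' (+4 fires, +8 burnt)
Step 5: cell (0,0)='.' (+1 fires, +4 burnt)
Step 6: cell (0,0)='.' (+0 fires, +1 burnt)
  fire out at step 6

3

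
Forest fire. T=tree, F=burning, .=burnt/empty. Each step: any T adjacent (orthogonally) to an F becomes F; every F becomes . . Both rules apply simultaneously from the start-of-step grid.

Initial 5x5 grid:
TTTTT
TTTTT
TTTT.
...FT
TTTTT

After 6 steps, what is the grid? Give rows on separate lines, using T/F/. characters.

Step 1: 3 trees catch fire, 1 burn out
  TTTTT
  TTTTT
  TTTF.
  ....F
  TTTFT
Step 2: 4 trees catch fire, 3 burn out
  TTTTT
  TTTFT
  TTF..
  .....
  TTF.F
Step 3: 5 trees catch fire, 4 burn out
  TTTFT
  TTF.F
  TF...
  .....
  TF...
Step 4: 5 trees catch fire, 5 burn out
  TTF.F
  TF...
  F....
  .....
  F....
Step 5: 2 trees catch fire, 5 burn out
  TF...
  F....
  .....
  .....
  .....
Step 6: 1 trees catch fire, 2 burn out
  F....
  .....
  .....
  .....
  .....

F....
.....
.....
.....
.....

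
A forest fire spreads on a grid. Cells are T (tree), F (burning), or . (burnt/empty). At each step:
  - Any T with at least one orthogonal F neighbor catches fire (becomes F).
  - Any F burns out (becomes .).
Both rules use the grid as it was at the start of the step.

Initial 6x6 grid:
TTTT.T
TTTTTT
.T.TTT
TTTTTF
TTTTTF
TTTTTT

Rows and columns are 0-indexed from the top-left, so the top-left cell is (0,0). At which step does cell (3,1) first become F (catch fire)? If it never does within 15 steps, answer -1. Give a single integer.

Step 1: cell (3,1)='T' (+4 fires, +2 burnt)
Step 2: cell (3,1)='T' (+5 fires, +4 burnt)
Step 3: cell (3,1)='T' (+6 fires, +5 burnt)
Step 4: cell (3,1)='F' (+4 fires, +6 burnt)
  -> target ignites at step 4
Step 5: cell (3,1)='.' (+6 fires, +4 burnt)
Step 6: cell (3,1)='.' (+3 fires, +6 burnt)
Step 7: cell (3,1)='.' (+2 fires, +3 burnt)
Step 8: cell (3,1)='.' (+1 fires, +2 burnt)
Step 9: cell (3,1)='.' (+0 fires, +1 burnt)
  fire out at step 9

4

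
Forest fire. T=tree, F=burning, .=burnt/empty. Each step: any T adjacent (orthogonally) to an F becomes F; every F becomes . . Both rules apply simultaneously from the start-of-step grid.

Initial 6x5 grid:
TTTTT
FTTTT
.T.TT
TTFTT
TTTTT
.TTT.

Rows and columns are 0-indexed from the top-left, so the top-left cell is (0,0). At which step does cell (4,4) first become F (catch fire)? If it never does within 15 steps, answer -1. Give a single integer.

Step 1: cell (4,4)='T' (+5 fires, +2 burnt)
Step 2: cell (4,4)='T' (+9 fires, +5 burnt)
Step 3: cell (4,4)='F' (+7 fires, +9 burnt)
  -> target ignites at step 3
Step 4: cell (4,4)='.' (+2 fires, +7 burnt)
Step 5: cell (4,4)='.' (+1 fires, +2 burnt)
Step 6: cell (4,4)='.' (+0 fires, +1 burnt)
  fire out at step 6

3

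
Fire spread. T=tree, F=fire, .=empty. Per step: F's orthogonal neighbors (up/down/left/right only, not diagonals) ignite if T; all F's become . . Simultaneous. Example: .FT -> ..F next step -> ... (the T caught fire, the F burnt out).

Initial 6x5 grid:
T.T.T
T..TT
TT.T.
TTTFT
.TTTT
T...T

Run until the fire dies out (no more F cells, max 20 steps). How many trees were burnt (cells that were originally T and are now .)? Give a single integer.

Step 1: +4 fires, +1 burnt (F count now 4)
Step 2: +4 fires, +4 burnt (F count now 4)
Step 3: +5 fires, +4 burnt (F count now 5)
Step 4: +2 fires, +5 burnt (F count now 2)
Step 5: +1 fires, +2 burnt (F count now 1)
Step 6: +1 fires, +1 burnt (F count now 1)
Step 7: +0 fires, +1 burnt (F count now 0)
Fire out after step 7
Initially T: 19, now '.': 28
Total burnt (originally-T cells now '.'): 17

Answer: 17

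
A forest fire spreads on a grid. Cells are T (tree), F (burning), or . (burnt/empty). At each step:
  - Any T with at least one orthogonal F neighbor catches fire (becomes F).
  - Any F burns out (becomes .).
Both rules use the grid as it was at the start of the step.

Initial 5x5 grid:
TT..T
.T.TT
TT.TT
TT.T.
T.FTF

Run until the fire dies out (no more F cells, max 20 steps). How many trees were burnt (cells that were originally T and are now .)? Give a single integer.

Answer: 7

Derivation:
Step 1: +1 fires, +2 burnt (F count now 1)
Step 2: +1 fires, +1 burnt (F count now 1)
Step 3: +1 fires, +1 burnt (F count now 1)
Step 4: +2 fires, +1 burnt (F count now 2)
Step 5: +1 fires, +2 burnt (F count now 1)
Step 6: +1 fires, +1 burnt (F count now 1)
Step 7: +0 fires, +1 burnt (F count now 0)
Fire out after step 7
Initially T: 15, now '.': 17
Total burnt (originally-T cells now '.'): 7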